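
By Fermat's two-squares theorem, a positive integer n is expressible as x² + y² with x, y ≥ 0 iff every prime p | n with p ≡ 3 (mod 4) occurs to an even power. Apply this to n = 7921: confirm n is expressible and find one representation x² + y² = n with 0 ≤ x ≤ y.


Step 1: Factor n = 7921 = 89^2.
Step 2: Check the mod-4 condition on each prime factor: 89 ≡ 1 (mod 4), exponent 2.
All primes ≡ 3 (mod 4) appear to even exponent (or don't appear), so by the two-squares theorem n IS expressible as a sum of two squares.
Step 3: Build a representation. Here n = 89 · 89 is a product of primes ≡ 1 (mod 4). Each prime p ≡ 1 (mod 4) is itself a sum of two squares; find a² by testing p − a² for a perfect square:
  89: 89 − 1² = 88, 89 − 2² = 85, 89 − 3² = 80, 89 − 4² = 73, 89 − 5² = 64 = 8² ⇒ 89 = 5² + 8².
  Combine using the Brahmagupta–Fibonacci identity (a² + b²)(c² + d²) = (ac − bd)² + (ad + bc)² = (ac + bd)² + (ad − bc)²:
  89 · 89 = 7921: from (5² + 8²)(5² + 8²), take (5·5 − 8·8, 5·8 + 8·5) = (25 − 64, 40 + 40) = (-39, 80); dropping signs (only squares matter) gives (39, 80); check 39² + 80² = 1521 + 6400 = 7921 ✓.
Step 4: Order so x ≤ y and verify: 39² + 80² = 1521 + 6400 = 7921 = n. ✓

n = 7921 = 39² + 80² (one valid representation with x ≤ y).


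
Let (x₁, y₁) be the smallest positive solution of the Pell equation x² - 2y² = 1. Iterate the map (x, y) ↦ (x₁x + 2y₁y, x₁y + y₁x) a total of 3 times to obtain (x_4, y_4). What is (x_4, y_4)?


Step 1: Find the fundamental solution (x₁, y₁) of x² - 2y² = 1.
  Expand √2 as a continued fraction. a₀ = ⌊√2⌋ = 1; iterate m_{k+1} = d_k·a_k − m_k, d_{k+1} = (2 − m_{k+1}²)/d_k, a_{k+1} = ⌊(a₀ + m_{k+1})/d_{k+1}⌋ (starting m₀ = 0, d₀ = 1), with convergents p_k = a_k·p_{k-1} + p_{k-2}, q_k = a_k·q_{k-1} + q_{k-2} (p₋₁ = 1, q₋₁ = 0):
  k = 0: a₀ = 1; p₀/q₀ = 1/1; p₀² − 2·q₀² = 1 − 2 = -1.
  k = 1: m = 1, d = 1, a = ⌊(1 + 1)/1⌋ = 2; p/q = (2·1 + 1)/(2·1 + 0) = 3/2; p² − 2·q² = 9 − 8 = 1.
  The first convergent with p² − 2·q² = 1 gives the fundamental solution (x₁, y₁) = (3, 2).
Step 2: Apply the recurrence (x_{n+1}, y_{n+1}) = (x₁x_n + 2y₁y_n, x₁y_n + y₁x_n) repeatedly.
  From (x_1, y_1) = (3, 2): x_2 = 3·3 + 2·2·2 = 17; y_2 = 3·2 + 2·3 = 12.
  From (x_2, y_2) = (17, 12): x_3 = 3·17 + 2·2·12 = 99; y_3 = 3·12 + 2·17 = 70.
  From (x_3, y_3) = (99, 70): x_4 = 3·99 + 2·2·70 = 577; y_4 = 3·70 + 2·99 = 408.
Step 3: Verify x_4² - 2·y_4² = 332929 - 332928 = 1 (should be 1). ✓

(x_1, y_1) = (3, 2); (x_4, y_4) = (577, 408).


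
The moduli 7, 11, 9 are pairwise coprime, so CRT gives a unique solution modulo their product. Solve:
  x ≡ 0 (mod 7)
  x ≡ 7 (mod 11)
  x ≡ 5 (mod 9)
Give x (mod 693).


Moduli 7, 11, 9 are pairwise coprime; by CRT there is a unique solution modulo M = 7 · 11 · 9 = 693.
Solve pairwise, accumulating the modulus:
  Start with x ≡ 0 (mod 7).
  Combine with x ≡ 7 (mod 11): since gcd(7, 11) = 1, we get a unique residue mod 77.
    Write x = 0 + 7·t and substitute into x ≡ 7 (mod 11): 7·t ≡ 7 − 0 = 7 (mod 11).
    The inverse of 7 mod 11 is 8 (since 7·8 = 56 = 5·11 + 1), so t ≡ 8·7 = 56 ≡ 1 (mod 11).
    Then x = 0 + 7·1 = 7, valid modulo lcm(7, 11) = 77: x ≡ 7 (mod 77).
  Combine with x ≡ 5 (mod 9): since gcd(77, 9) = 1, we get a unique residue mod 693.
    Write x = 7 + 77·t and substitute into x ≡ 5 (mod 9): 77·t ≡ 5 − 7 = -2 (mod 9).
    Reduce coefficients mod 9: 5·t ≡ 7 (mod 9).
    The inverse of 5 mod 9 is 2 (since 5·2 = 10 = 1·9 + 1), so t ≡ 2·7 = 14 ≡ 5 (mod 9).
    Then x = 7 + 77·5 = 392, valid modulo lcm(77, 9) = 693: x ≡ 392 (mod 693).
Verify: 392 mod 7 = 0 ✓, 392 mod 11 = 7 ✓, 392 mod 9 = 5 ✓.

x ≡ 392 (mod 693).


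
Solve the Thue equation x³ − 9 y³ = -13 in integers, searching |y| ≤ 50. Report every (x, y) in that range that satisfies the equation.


The equation is x³ - 9y³ = -13. For fixed y, x³ = 9·y³ − 13, so a solution requires the RHS to be a perfect cube.
Strategy: iterate y from -50 to 50, compute RHS = 9·y³ − 13, and check whether it is a (positive or negative) perfect cube.
Check small values of y:
  y = 0: RHS = -13 is not a perfect cube.
  y = 1: RHS = -4 is not a perfect cube.
  y = -1: RHS = -22 is not a perfect cube.
  y = 2: RHS = 59 is not a perfect cube.
  y = -2: RHS = -85 is not a perfect cube.
  y = 3: RHS = 230 is not a perfect cube.
  y = -3: RHS = -256 is not a perfect cube.
Continuing the search up to |y| = 50 finds no solutions either.
No (x, y) in the scanned range satisfies the equation.

No integer solutions with |y| ≤ 50.


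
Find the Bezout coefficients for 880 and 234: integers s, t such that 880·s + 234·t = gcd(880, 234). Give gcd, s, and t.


Euclidean algorithm on (880, 234) — divide until remainder is 0:
  880 = 3 · 234 + 178
  234 = 1 · 178 + 56
  178 = 3 · 56 + 10
  56 = 5 · 10 + 6
  10 = 1 · 6 + 4
  6 = 1 · 4 + 2
  4 = 2 · 2 + 0
gcd(880, 234) = 2.
Track Bezout coefficients alongside the remainders: start with r₀ = 880 = a·1 + b·0 (s = 1, t = 0) and r₁ = 234 = a·0 + b·1 (s = 0, t = 1); each new remainder r_{k+1} = r_{k-1} − q_k·r_k inherits s_{k+1} = s_{k-1} − q_k·s_k, t_{k+1} = t_{k-1} − q_k·t_k, so r_k = a·s_k + b·t_k at every step:
  q = 3: r = 178, s = 1 − 3·0 = 1, t = 0 − 3·1 = -3  (check: 880·1 + 234·(-3) = 178)
  q = 1: r = 56, s = 0 − 1·1 = -1, t = 1 − 1·(-3) = 4  (check: 880·(-1) + 234·4 = 56)
  q = 3: r = 10, s = 1 − 3·(-1) = 4, t = -3 − 3·4 = -15  (check: 880·4 + 234·(-15) = 10)
  q = 5: r = 6, s = -1 − 5·4 = -21, t = 4 − 5·(-15) = 79  (check: 880·(-21) + 234·79 = 6)
  q = 1: r = 4, s = 4 − 1·(-21) = 25, t = -15 − 1·79 = -94  (check: 880·25 + 234·(-94) = 4)
  q = 1: r = 2, s = -21 − 1·25 = -46, t = 79 − 1·(-94) = 173  (check: 880·(-46) + 234·173 = 2)
The row with r = 2 (the gcd) gives the Bezout coefficients s = -46, t = 173.
Result: 880 · (-46) + 234 · (173) = 2.

gcd(880, 234) = 2; s = -46, t = 173 (check: 880·(-46) + 234·173 = 2).


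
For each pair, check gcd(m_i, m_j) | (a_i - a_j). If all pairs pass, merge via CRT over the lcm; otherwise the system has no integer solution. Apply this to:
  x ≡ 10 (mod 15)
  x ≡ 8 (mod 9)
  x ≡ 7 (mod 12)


Moduli 15, 9, 12 are not pairwise coprime, so CRT works modulo lcm(m_i) when all pairwise compatibility conditions hold.
Pairwise compatibility: gcd(m_i, m_j) must divide a_i - a_j for every pair.
Merge one congruence at a time:
  Start: x ≡ 10 (mod 15).
  Combine with x ≡ 8 (mod 9): gcd(15, 9) = 3, and 8 - 10 = -2 is NOT divisible by 3.
    ⇒ system is inconsistent (no integer solution).

No solution (the system is inconsistent).


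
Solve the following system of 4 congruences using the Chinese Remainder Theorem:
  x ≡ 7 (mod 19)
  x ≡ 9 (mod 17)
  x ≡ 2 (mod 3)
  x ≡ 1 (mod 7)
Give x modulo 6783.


Product of moduli M = 19 · 17 · 3 · 7 = 6783.
Merge one congruence at a time:
  Start: x ≡ 7 (mod 19).
  Combine with x ≡ 9 (mod 17); new modulus lcm = 323.
    Write x = 7 + 19·t and substitute into x ≡ 9 (mod 17): 19·t ≡ 9 − 7 = 2 (mod 17).
    Reduce coefficients mod 17: 2·t ≡ 2 (mod 17).
    The inverse of 2 mod 17 is 9 (since 2·9 = 18 = 1·17 + 1), so t ≡ 9·2 = 18 ≡ 1 (mod 17).
    Then x = 7 + 19·1 = 26, valid modulo lcm(19, 17) = 323: x ≡ 26 (mod 323).
  Combine with x ≡ 2 (mod 3); new modulus lcm = 969.
    Write x = 26 + 323·t and substitute into x ≡ 2 (mod 3): 323·t ≡ 2 − 26 = -24 (mod 3).
    Reduce coefficients mod 3: 2·t ≡ 0 (mod 3).
    The inverse of 2 mod 3 is 2 (since 2·2 = 4 = 1·3 + 1), so t ≡ 2·0 = 0 ≡ 0 (mod 3).
    Then x = 26 + 323·0 = 26, valid modulo lcm(323, 3) = 969: x ≡ 26 (mod 969).
  Combine with x ≡ 1 (mod 7); new modulus lcm = 6783.
    Write x = 26 + 969·t and substitute into x ≡ 1 (mod 7): 969·t ≡ 1 − 26 = -25 (mod 7).
    Reduce coefficients mod 7: 3·t ≡ 3 (mod 7).
    The inverse of 3 mod 7 is 5 (since 3·5 = 15 = 2·7 + 1), so t ≡ 5·3 = 15 ≡ 1 (mod 7).
    Then x = 26 + 969·1 = 995, valid modulo lcm(969, 7) = 6783: x ≡ 995 (mod 6783).
Verify against each original: 995 mod 19 = 7, 995 mod 17 = 9, 995 mod 3 = 2, 995 mod 7 = 1.

x ≡ 995 (mod 6783).


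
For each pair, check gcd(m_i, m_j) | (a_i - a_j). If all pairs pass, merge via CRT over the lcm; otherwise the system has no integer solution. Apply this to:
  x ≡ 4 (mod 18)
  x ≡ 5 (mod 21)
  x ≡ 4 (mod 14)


Moduli 18, 21, 14 are not pairwise coprime, so CRT works modulo lcm(m_i) when all pairwise compatibility conditions hold.
Pairwise compatibility: gcd(m_i, m_j) must divide a_i - a_j for every pair.
Merge one congruence at a time:
  Start: x ≡ 4 (mod 18).
  Combine with x ≡ 5 (mod 21): gcd(18, 21) = 3, and 5 - 4 = 1 is NOT divisible by 3.
    ⇒ system is inconsistent (no integer solution).

No solution (the system is inconsistent).


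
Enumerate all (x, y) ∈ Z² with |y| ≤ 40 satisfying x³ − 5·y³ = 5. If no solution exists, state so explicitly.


The equation is x³ - 5y³ = 5. For fixed y, x³ = 5·y³ + 5, so a solution requires the RHS to be a perfect cube.
Strategy: iterate y from -40 to 40, compute RHS = 5·y³ + 5, and check whether it is a (positive or negative) perfect cube.
Check small values of y:
  y = 0: RHS = 5 is not a perfect cube.
  y = 1: RHS = 10 is not a perfect cube.
  y = -1: RHS = 0 = (0)³ ⇒ x = 0 works.
  y = 2: RHS = 45 is not a perfect cube.
  y = -2: RHS = -35 is not a perfect cube.
  y = 3: RHS = 140 is not a perfect cube.
  y = -3: RHS = -130 is not a perfect cube.
Continuing the search up to |y| = 40 finds no further solutions beyond those listed.
Collected solutions: (0, -1).

Solutions (with |y| ≤ 40): (0, -1).


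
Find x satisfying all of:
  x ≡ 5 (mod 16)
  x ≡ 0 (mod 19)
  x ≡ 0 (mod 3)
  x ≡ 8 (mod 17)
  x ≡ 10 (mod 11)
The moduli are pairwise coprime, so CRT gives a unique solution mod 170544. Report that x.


Product of moduli M = 16 · 19 · 3 · 17 · 11 = 170544.
Merge one congruence at a time:
  Start: x ≡ 5 (mod 16).
  Combine with x ≡ 0 (mod 19); new modulus lcm = 304.
    Write x = 5 + 16·t and substitute into x ≡ 0 (mod 19): 16·t ≡ 0 − 5 = -5 (mod 19).
    Reduce coefficients mod 19: 16·t ≡ 14 (mod 19).
    The inverse of 16 mod 19 is 6 (since 16·6 = 96 = 5·19 + 1), so t ≡ 6·14 = 84 ≡ 8 (mod 19).
    Then x = 5 + 16·8 = 133, valid modulo lcm(16, 19) = 304: x ≡ 133 (mod 304).
  Combine with x ≡ 0 (mod 3); new modulus lcm = 912.
    Write x = 133 + 304·t and substitute into x ≡ 0 (mod 3): 304·t ≡ 0 − 133 = -133 (mod 3).
    Reduce coefficients mod 3: 1·t ≡ 2 (mod 3).
    So t ≡ 2 (mod 3).
    Then x = 133 + 304·2 = 741, valid modulo lcm(304, 3) = 912: x ≡ 741 (mod 912).
  Combine with x ≡ 8 (mod 17); new modulus lcm = 15504.
    Write x = 741 + 912·t and substitute into x ≡ 8 (mod 17): 912·t ≡ 8 − 741 = -733 (mod 17).
    Reduce coefficients mod 17: 11·t ≡ 15 (mod 17).
    The inverse of 11 mod 17 is 14 (since 11·14 = 154 = 9·17 + 1), so t ≡ 14·15 = 210 ≡ 6 (mod 17).
    Then x = 741 + 912·6 = 6213, valid modulo lcm(912, 17) = 15504: x ≡ 6213 (mod 15504).
  Combine with x ≡ 10 (mod 11); new modulus lcm = 170544.
    Write x = 6213 + 15504·t and substitute into x ≡ 10 (mod 11): 15504·t ≡ 10 − 6213 = -6203 (mod 11).
    Reduce coefficients mod 11: 5·t ≡ 1 (mod 11).
    The inverse of 5 mod 11 is 9 (since 5·9 = 45 = 4·11 + 1), so t ≡ 9·1 = 9 ≡ 9 (mod 11).
    Then x = 6213 + 15504·9 = 145749, valid modulo lcm(15504, 11) = 170544: x ≡ 145749 (mod 170544).
Verify against each original: 145749 mod 16 = 5, 145749 mod 19 = 0, 145749 mod 3 = 0, 145749 mod 17 = 8, 145749 mod 11 = 10.

x ≡ 145749 (mod 170544).


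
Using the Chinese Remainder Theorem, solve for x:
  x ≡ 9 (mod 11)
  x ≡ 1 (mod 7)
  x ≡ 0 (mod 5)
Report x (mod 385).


Moduli 11, 7, 5 are pairwise coprime; by CRT there is a unique solution modulo M = 11 · 7 · 5 = 385.
Solve pairwise, accumulating the modulus:
  Start with x ≡ 9 (mod 11).
  Combine with x ≡ 1 (mod 7): since gcd(11, 7) = 1, we get a unique residue mod 77.
    Write x = 9 + 11·t and substitute into x ≡ 1 (mod 7): 11·t ≡ 1 − 9 = -8 (mod 7).
    Reduce coefficients mod 7: 4·t ≡ 6 (mod 7).
    The inverse of 4 mod 7 is 2 (since 4·2 = 8 = 1·7 + 1), so t ≡ 2·6 = 12 ≡ 5 (mod 7).
    Then x = 9 + 11·5 = 64, valid modulo lcm(11, 7) = 77: x ≡ 64 (mod 77).
  Combine with x ≡ 0 (mod 5): since gcd(77, 5) = 1, we get a unique residue mod 385.
    Write x = 64 + 77·t and substitute into x ≡ 0 (mod 5): 77·t ≡ 0 − 64 = -64 (mod 5).
    Reduce coefficients mod 5: 2·t ≡ 1 (mod 5).
    The inverse of 2 mod 5 is 3 (since 2·3 = 6 = 1·5 + 1), so t ≡ 3·1 = 3 ≡ 3 (mod 5).
    Then x = 64 + 77·3 = 295, valid modulo lcm(77, 5) = 385: x ≡ 295 (mod 385).
Verify: 295 mod 11 = 9 ✓, 295 mod 7 = 1 ✓, 295 mod 5 = 0 ✓.

x ≡ 295 (mod 385).


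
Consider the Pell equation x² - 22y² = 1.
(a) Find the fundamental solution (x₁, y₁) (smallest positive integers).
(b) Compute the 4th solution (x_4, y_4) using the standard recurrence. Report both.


Step 1: Find the fundamental solution (x₁, y₁) of x² - 22y² = 1.
  Expand √22 as a continued fraction. a₀ = ⌊√22⌋ = 4; iterate m_{k+1} = d_k·a_k − m_k, d_{k+1} = (22 − m_{k+1}²)/d_k, a_{k+1} = ⌊(a₀ + m_{k+1})/d_{k+1}⌋ (starting m₀ = 0, d₀ = 1), with convergents p_k = a_k·p_{k-1} + p_{k-2}, q_k = a_k·q_{k-1} + q_{k-2} (p₋₁ = 1, q₋₁ = 0):
  k = 0: a₀ = 4; p₀/q₀ = 4/1; p₀² − 22·q₀² = 16 − 22 = -6.
  k = 1: m = 4, d = 6, a = ⌊(4 + 4)/6⌋ = 1; p/q = (1·4 + 1)/(1·1 + 0) = 5/1; p² − 22·q² = 25 − 22 = 3.
  k = 2: m = 2, d = 3, a = ⌊(4 + 2)/3⌋ = 2; p/q = (2·5 + 4)/(2·1 + 1) = 14/3; p² − 22·q² = 196 − 198 = -2.
  k = 3: m = 4, d = 2, a = ⌊(4 + 4)/2⌋ = 4; p/q = (4·14 + 5)/(4·3 + 1) = 61/13; p² − 22·q² = 3721 − 3718 = 3.
  k = 4: m = 4, d = 3, a = ⌊(4 + 4)/3⌋ = 2; p/q = (2·61 + 14)/(2·13 + 3) = 136/29; p² − 22·q² = 18496 − 18502 = -6.
  k = 5: m = 2, d = 6, a = ⌊(4 + 2)/6⌋ = 1; p/q = (1·136 + 61)/(1·29 + 13) = 197/42; p² − 22·q² = 38809 − 38808 = 1.
  The first convergent with p² − 22·q² = 1 gives the fundamental solution (x₁, y₁) = (197, 42).
Step 2: Apply the recurrence (x_{n+1}, y_{n+1}) = (x₁x_n + 22y₁y_n, x₁y_n + y₁x_n) repeatedly.
  From (x_1, y_1) = (197, 42): x_2 = 197·197 + 22·42·42 = 77617; y_2 = 197·42 + 42·197 = 16548.
  From (x_2, y_2) = (77617, 16548): x_3 = 197·77617 + 22·42·16548 = 30580901; y_3 = 197·16548 + 42·77617 = 6519870.
  From (x_3, y_3) = (30580901, 6519870): x_4 = 197·30580901 + 22·42·6519870 = 12048797377; y_4 = 197·6519870 + 42·30580901 = 2568812232.
Step 3: Verify x_4² - 22·y_4² = 145173518232002080129 - 145173518232002080128 = 1 (should be 1). ✓

(x_1, y_1) = (197, 42); (x_4, y_4) = (12048797377, 2568812232).


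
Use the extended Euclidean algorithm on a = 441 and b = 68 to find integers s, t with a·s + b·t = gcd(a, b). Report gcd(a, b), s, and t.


Euclidean algorithm on (441, 68) — divide until remainder is 0:
  441 = 6 · 68 + 33
  68 = 2 · 33 + 2
  33 = 16 · 2 + 1
  2 = 2 · 1 + 0
gcd(441, 68) = 1.
Track Bezout coefficients alongside the remainders: start with r₀ = 441 = a·1 + b·0 (s = 1, t = 0) and r₁ = 68 = a·0 + b·1 (s = 0, t = 1); each new remainder r_{k+1} = r_{k-1} − q_k·r_k inherits s_{k+1} = s_{k-1} − q_k·s_k, t_{k+1} = t_{k-1} − q_k·t_k, so r_k = a·s_k + b·t_k at every step:
  q = 6: r = 33, s = 1 − 6·0 = 1, t = 0 − 6·1 = -6  (check: 441·1 + 68·(-6) = 33)
  q = 2: r = 2, s = 0 − 2·1 = -2, t = 1 − 2·(-6) = 13  (check: 441·(-2) + 68·13 = 2)
  q = 16: r = 1, s = 1 − 16·(-2) = 33, t = -6 − 16·13 = -214  (check: 441·33 + 68·(-214) = 1)
The row with r = 1 (the gcd) gives the Bezout coefficients s = 33, t = -214.
Result: 441 · (33) + 68 · (-214) = 1.

gcd(441, 68) = 1; s = 33, t = -214 (check: 441·33 + 68·(-214) = 1).


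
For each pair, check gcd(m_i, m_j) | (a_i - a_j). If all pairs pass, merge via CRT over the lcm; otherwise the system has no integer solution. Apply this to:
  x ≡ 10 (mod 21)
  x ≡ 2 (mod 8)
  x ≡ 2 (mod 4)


Moduli 21, 8, 4 are not pairwise coprime, so CRT works modulo lcm(m_i) when all pairwise compatibility conditions hold.
Pairwise compatibility: gcd(m_i, m_j) must divide a_i - a_j for every pair.
Merge one congruence at a time:
  Start: x ≡ 10 (mod 21).
  Combine with x ≡ 2 (mod 8): gcd(21, 8) = 1; 2 - 10 = -8, which IS divisible by 1, so compatible.
    Write x = 10 + 21·t and substitute into x ≡ 2 (mod 8): 21·t ≡ 2 − 10 = -8 (mod 8).
    Reduce coefficients mod 8: 5·t ≡ 0 (mod 8).
    The inverse of 5 mod 8 is 5 (since 5·5 = 25 = 3·8 + 1), so t ≡ 5·0 = 0 ≡ 0 (mod 8).
    Then x = 10 + 21·0 = 10, valid modulo lcm(21, 8) = 168: x ≡ 10 (mod 168).
  Combine with x ≡ 2 (mod 4): gcd(168, 4) = 4; 2 - 10 = -8, which IS divisible by 4, so compatible.
    Write x = 10 + 168·t and substitute into x ≡ 2 (mod 4): 168·t ≡ 2 − 10 = -8 (mod 4).
    Divide the congruence (and modulus) by g = 4: 42·t ≡ -2 (mod 1).
    Modulo 1 every t works; take t = 0.
    Then x = 10 + 168·0 = 10, valid modulo lcm(168, 4) = 168: x ≡ 10 (mod 168).
Verify: 10 mod 21 = 10, 10 mod 8 = 2, 10 mod 4 = 2.

x ≡ 10 (mod 168).


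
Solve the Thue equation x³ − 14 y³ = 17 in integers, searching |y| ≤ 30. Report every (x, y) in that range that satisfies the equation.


The equation is x³ - 14y³ = 17. For fixed y, x³ = 14·y³ + 17, so a solution requires the RHS to be a perfect cube.
Strategy: iterate y from -30 to 30, compute RHS = 14·y³ + 17, and check whether it is a (positive or negative) perfect cube.
Check small values of y:
  y = 0: RHS = 17 is not a perfect cube.
  y = 1: RHS = 31 is not a perfect cube.
  y = -1: RHS = 3 is not a perfect cube.
  y = 2: RHS = 129 is not a perfect cube.
  y = -2: RHS = -95 is not a perfect cube.
  y = 3: RHS = 395 is not a perfect cube.
  y = -3: RHS = -361 is not a perfect cube.
Continuing the search up to |y| = 30 finds no solutions either.
No (x, y) in the scanned range satisfies the equation.

No integer solutions with |y| ≤ 30.


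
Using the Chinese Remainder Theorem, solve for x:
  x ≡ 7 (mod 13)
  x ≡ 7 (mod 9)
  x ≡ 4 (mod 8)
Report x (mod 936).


Moduli 13, 9, 8 are pairwise coprime; by CRT there is a unique solution modulo M = 13 · 9 · 8 = 936.
Solve pairwise, accumulating the modulus:
  Start with x ≡ 7 (mod 13).
  Combine with x ≡ 7 (mod 9): since gcd(13, 9) = 1, we get a unique residue mod 117.
    Write x = 7 + 13·t and substitute into x ≡ 7 (mod 9): 13·t ≡ 7 − 7 = 0 (mod 9).
    Reduce coefficients mod 9: 4·t ≡ 0 (mod 9).
    The inverse of 4 mod 9 is 7 (since 4·7 = 28 = 3·9 + 1), so t ≡ 7·0 = 0 ≡ 0 (mod 9).
    Then x = 7 + 13·0 = 7, valid modulo lcm(13, 9) = 117: x ≡ 7 (mod 117).
  Combine with x ≡ 4 (mod 8): since gcd(117, 8) = 1, we get a unique residue mod 936.
    Write x = 7 + 117·t and substitute into x ≡ 4 (mod 8): 117·t ≡ 4 − 7 = -3 (mod 8).
    Reduce coefficients mod 8: 5·t ≡ 5 (mod 8).
    The inverse of 5 mod 8 is 5 (since 5·5 = 25 = 3·8 + 1), so t ≡ 5·5 = 25 ≡ 1 (mod 8).
    Then x = 7 + 117·1 = 124, valid modulo lcm(117, 8) = 936: x ≡ 124 (mod 936).
Verify: 124 mod 13 = 7 ✓, 124 mod 9 = 7 ✓, 124 mod 8 = 4 ✓.

x ≡ 124 (mod 936).


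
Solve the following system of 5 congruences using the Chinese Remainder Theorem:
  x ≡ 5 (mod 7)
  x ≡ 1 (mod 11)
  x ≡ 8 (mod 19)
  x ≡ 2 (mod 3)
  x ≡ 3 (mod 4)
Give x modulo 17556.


Product of moduli M = 7 · 11 · 19 · 3 · 4 = 17556.
Merge one congruence at a time:
  Start: x ≡ 5 (mod 7).
  Combine with x ≡ 1 (mod 11); new modulus lcm = 77.
    Write x = 5 + 7·t and substitute into x ≡ 1 (mod 11): 7·t ≡ 1 − 5 = -4 (mod 11).
    Reduce coefficients mod 11: 7·t ≡ 7 (mod 11).
    The inverse of 7 mod 11 is 8 (since 7·8 = 56 = 5·11 + 1), so t ≡ 8·7 = 56 ≡ 1 (mod 11).
    Then x = 5 + 7·1 = 12, valid modulo lcm(7, 11) = 77: x ≡ 12 (mod 77).
  Combine with x ≡ 8 (mod 19); new modulus lcm = 1463.
    Write x = 12 + 77·t and substitute into x ≡ 8 (mod 19): 77·t ≡ 8 − 12 = -4 (mod 19).
    Reduce coefficients mod 19: 1·t ≡ 15 (mod 19).
    So t ≡ 15 (mod 19).
    Then x = 12 + 77·15 = 1167, valid modulo lcm(77, 19) = 1463: x ≡ 1167 (mod 1463).
  Combine with x ≡ 2 (mod 3); new modulus lcm = 4389.
    Write x = 1167 + 1463·t and substitute into x ≡ 2 (mod 3): 1463·t ≡ 2 − 1167 = -1165 (mod 3).
    Reduce coefficients mod 3: 2·t ≡ 2 (mod 3).
    The inverse of 2 mod 3 is 2 (since 2·2 = 4 = 1·3 + 1), so t ≡ 2·2 = 4 ≡ 1 (mod 3).
    Then x = 1167 + 1463·1 = 2630, valid modulo lcm(1463, 3) = 4389: x ≡ 2630 (mod 4389).
  Combine with x ≡ 3 (mod 4); new modulus lcm = 17556.
    Write x = 2630 + 4389·t and substitute into x ≡ 3 (mod 4): 4389·t ≡ 3 − 2630 = -2627 (mod 4).
    Reduce coefficients mod 4: 1·t ≡ 1 (mod 4).
    So t ≡ 1 (mod 4).
    Then x = 2630 + 4389·1 = 7019, valid modulo lcm(4389, 4) = 17556: x ≡ 7019 (mod 17556).
Verify against each original: 7019 mod 7 = 5, 7019 mod 11 = 1, 7019 mod 19 = 8, 7019 mod 3 = 2, 7019 mod 4 = 3.

x ≡ 7019 (mod 17556).


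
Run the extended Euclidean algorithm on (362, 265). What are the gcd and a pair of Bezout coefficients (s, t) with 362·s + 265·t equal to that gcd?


Euclidean algorithm on (362, 265) — divide until remainder is 0:
  362 = 1 · 265 + 97
  265 = 2 · 97 + 71
  97 = 1 · 71 + 26
  71 = 2 · 26 + 19
  26 = 1 · 19 + 7
  19 = 2 · 7 + 5
  7 = 1 · 5 + 2
  5 = 2 · 2 + 1
  2 = 2 · 1 + 0
gcd(362, 265) = 1.
Track Bezout coefficients alongside the remainders: start with r₀ = 362 = a·1 + b·0 (s = 1, t = 0) and r₁ = 265 = a·0 + b·1 (s = 0, t = 1); each new remainder r_{k+1} = r_{k-1} − q_k·r_k inherits s_{k+1} = s_{k-1} − q_k·s_k, t_{k+1} = t_{k-1} − q_k·t_k, so r_k = a·s_k + b·t_k at every step:
  q = 1: r = 97, s = 1 − 1·0 = 1, t = 0 − 1·1 = -1  (check: 362·1 + 265·(-1) = 97)
  q = 2: r = 71, s = 0 − 2·1 = -2, t = 1 − 2·(-1) = 3  (check: 362·(-2) + 265·3 = 71)
  q = 1: r = 26, s = 1 − 1·(-2) = 3, t = -1 − 1·3 = -4  (check: 362·3 + 265·(-4) = 26)
  q = 2: r = 19, s = -2 − 2·3 = -8, t = 3 − 2·(-4) = 11  (check: 362·(-8) + 265·11 = 19)
  q = 1: r = 7, s = 3 − 1·(-8) = 11, t = -4 − 1·11 = -15  (check: 362·11 + 265·(-15) = 7)
  q = 2: r = 5, s = -8 − 2·11 = -30, t = 11 − 2·(-15) = 41  (check: 362·(-30) + 265·41 = 5)
  q = 1: r = 2, s = 11 − 1·(-30) = 41, t = -15 − 1·41 = -56  (check: 362·41 + 265·(-56) = 2)
  q = 2: r = 1, s = -30 − 2·41 = -112, t = 41 − 2·(-56) = 153  (check: 362·(-112) + 265·153 = 1)
The row with r = 1 (the gcd) gives the Bezout coefficients s = -112, t = 153.
Result: 362 · (-112) + 265 · (153) = 1.

gcd(362, 265) = 1; s = -112, t = 153 (check: 362·(-112) + 265·153 = 1).


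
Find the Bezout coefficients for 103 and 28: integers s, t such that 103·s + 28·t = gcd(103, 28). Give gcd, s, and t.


Euclidean algorithm on (103, 28) — divide until remainder is 0:
  103 = 3 · 28 + 19
  28 = 1 · 19 + 9
  19 = 2 · 9 + 1
  9 = 9 · 1 + 0
gcd(103, 28) = 1.
Track Bezout coefficients alongside the remainders: start with r₀ = 103 = a·1 + b·0 (s = 1, t = 0) and r₁ = 28 = a·0 + b·1 (s = 0, t = 1); each new remainder r_{k+1} = r_{k-1} − q_k·r_k inherits s_{k+1} = s_{k-1} − q_k·s_k, t_{k+1} = t_{k-1} − q_k·t_k, so r_k = a·s_k + b·t_k at every step:
  q = 3: r = 19, s = 1 − 3·0 = 1, t = 0 − 3·1 = -3  (check: 103·1 + 28·(-3) = 19)
  q = 1: r = 9, s = 0 − 1·1 = -1, t = 1 − 1·(-3) = 4  (check: 103·(-1) + 28·4 = 9)
  q = 2: r = 1, s = 1 − 2·(-1) = 3, t = -3 − 2·4 = -11  (check: 103·3 + 28·(-11) = 1)
The row with r = 1 (the gcd) gives the Bezout coefficients s = 3, t = -11.
Result: 103 · (3) + 28 · (-11) = 1.

gcd(103, 28) = 1; s = 3, t = -11 (check: 103·3 + 28·(-11) = 1).


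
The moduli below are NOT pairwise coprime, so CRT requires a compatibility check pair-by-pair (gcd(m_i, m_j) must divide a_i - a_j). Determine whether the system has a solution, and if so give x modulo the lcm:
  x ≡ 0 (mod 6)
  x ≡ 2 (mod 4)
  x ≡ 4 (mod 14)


Moduli 6, 4, 14 are not pairwise coprime, so CRT works modulo lcm(m_i) when all pairwise compatibility conditions hold.
Pairwise compatibility: gcd(m_i, m_j) must divide a_i - a_j for every pair.
Merge one congruence at a time:
  Start: x ≡ 0 (mod 6).
  Combine with x ≡ 2 (mod 4): gcd(6, 4) = 2; 2 - 0 = 2, which IS divisible by 2, so compatible.
    Write x = 0 + 6·t and substitute into x ≡ 2 (mod 4): 6·t ≡ 2 − 0 = 2 (mod 4).
    Divide the congruence (and modulus) by g = 2: 3·t ≡ 1 (mod 2).
    Reduce coefficients mod 2: 1·t ≡ 1 (mod 2).
    So t ≡ 1 (mod 2).
    Then x = 0 + 6·1 = 6, valid modulo lcm(6, 4) = 12: x ≡ 6 (mod 12).
  Combine with x ≡ 4 (mod 14): gcd(12, 14) = 2; 4 - 6 = -2, which IS divisible by 2, so compatible.
    Write x = 6 + 12·t and substitute into x ≡ 4 (mod 14): 12·t ≡ 4 − 6 = -2 (mod 14).
    Divide the congruence (and modulus) by g = 2: 6·t ≡ -1 (mod 7).
    Reduce coefficients mod 7: 6·t ≡ 6 (mod 7).
    The inverse of 6 mod 7 is 6 (since 6·6 = 36 = 5·7 + 1), so t ≡ 6·6 = 36 ≡ 1 (mod 7).
    Then x = 6 + 12·1 = 18, valid modulo lcm(12, 14) = 84: x ≡ 18 (mod 84).
Verify: 18 mod 6 = 0, 18 mod 4 = 2, 18 mod 14 = 4.

x ≡ 18 (mod 84).


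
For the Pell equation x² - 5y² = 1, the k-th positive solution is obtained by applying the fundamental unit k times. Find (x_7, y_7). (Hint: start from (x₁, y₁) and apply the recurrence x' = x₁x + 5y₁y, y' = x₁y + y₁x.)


Step 1: Find the fundamental solution (x₁, y₁) of x² - 5y² = 1.
  Expand √5 as a continued fraction. a₀ = ⌊√5⌋ = 2; iterate m_{k+1} = d_k·a_k − m_k, d_{k+1} = (5 − m_{k+1}²)/d_k, a_{k+1} = ⌊(a₀ + m_{k+1})/d_{k+1}⌋ (starting m₀ = 0, d₀ = 1), with convergents p_k = a_k·p_{k-1} + p_{k-2}, q_k = a_k·q_{k-1} + q_{k-2} (p₋₁ = 1, q₋₁ = 0):
  k = 0: a₀ = 2; p₀/q₀ = 2/1; p₀² − 5·q₀² = 4 − 5 = -1.
  k = 1: m = 2, d = 1, a = ⌊(2 + 2)/1⌋ = 4; p/q = (4·2 + 1)/(4·1 + 0) = 9/4; p² − 5·q² = 81 − 80 = 1.
  The first convergent with p² − 5·q² = 1 gives the fundamental solution (x₁, y₁) = (9, 4).
Step 2: Apply the recurrence (x_{n+1}, y_{n+1}) = (x₁x_n + 5y₁y_n, x₁y_n + y₁x_n) repeatedly.
  From (x_1, y_1) = (9, 4): x_2 = 9·9 + 5·4·4 = 161; y_2 = 9·4 + 4·9 = 72.
  From (x_2, y_2) = (161, 72): x_3 = 9·161 + 5·4·72 = 2889; y_3 = 9·72 + 4·161 = 1292.
  From (x_3, y_3) = (2889, 1292): x_4 = 9·2889 + 5·4·1292 = 51841; y_4 = 9·1292 + 4·2889 = 23184.
  From (x_4, y_4) = (51841, 23184): x_5 = 9·51841 + 5·4·23184 = 930249; y_5 = 9·23184 + 4·51841 = 416020.
  From (x_5, y_5) = (930249, 416020): x_6 = 9·930249 + 5·4·416020 = 16692641; y_6 = 9·416020 + 4·930249 = 7465176.
  From (x_6, y_6) = (16692641, 7465176): x_7 = 9·16692641 + 5·4·7465176 = 299537289; y_7 = 9·7465176 + 4·16692641 = 133957148.
Step 3: Verify x_7² - 5·y_7² = 89722587501469521 - 89722587501469520 = 1 (should be 1). ✓

(x_1, y_1) = (9, 4); (x_7, y_7) = (299537289, 133957148).


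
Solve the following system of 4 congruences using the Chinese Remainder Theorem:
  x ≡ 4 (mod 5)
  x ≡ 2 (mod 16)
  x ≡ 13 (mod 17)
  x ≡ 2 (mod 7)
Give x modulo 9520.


Product of moduli M = 5 · 16 · 17 · 7 = 9520.
Merge one congruence at a time:
  Start: x ≡ 4 (mod 5).
  Combine with x ≡ 2 (mod 16); new modulus lcm = 80.
    Write x = 4 + 5·t and substitute into x ≡ 2 (mod 16): 5·t ≡ 2 − 4 = -2 (mod 16).
    Reduce coefficients mod 16: 5·t ≡ 14 (mod 16).
    The inverse of 5 mod 16 is 13 (since 5·13 = 65 = 4·16 + 1), so t ≡ 13·14 = 182 ≡ 6 (mod 16).
    Then x = 4 + 5·6 = 34, valid modulo lcm(5, 16) = 80: x ≡ 34 (mod 80).
  Combine with x ≡ 13 (mod 17); new modulus lcm = 1360.
    Write x = 34 + 80·t and substitute into x ≡ 13 (mod 17): 80·t ≡ 13 − 34 = -21 (mod 17).
    Reduce coefficients mod 17: 12·t ≡ 13 (mod 17).
    The inverse of 12 mod 17 is 10 (since 12·10 = 120 = 7·17 + 1), so t ≡ 10·13 = 130 ≡ 11 (mod 17).
    Then x = 34 + 80·11 = 914, valid modulo lcm(80, 17) = 1360: x ≡ 914 (mod 1360).
  Combine with x ≡ 2 (mod 7); new modulus lcm = 9520.
    Write x = 914 + 1360·t and substitute into x ≡ 2 (mod 7): 1360·t ≡ 2 − 914 = -912 (mod 7).
    Reduce coefficients mod 7: 2·t ≡ 5 (mod 7).
    The inverse of 2 mod 7 is 4 (since 2·4 = 8 = 1·7 + 1), so t ≡ 4·5 = 20 ≡ 6 (mod 7).
    Then x = 914 + 1360·6 = 9074, valid modulo lcm(1360, 7) = 9520: x ≡ 9074 (mod 9520).
Verify against each original: 9074 mod 5 = 4, 9074 mod 16 = 2, 9074 mod 17 = 13, 9074 mod 7 = 2.

x ≡ 9074 (mod 9520).


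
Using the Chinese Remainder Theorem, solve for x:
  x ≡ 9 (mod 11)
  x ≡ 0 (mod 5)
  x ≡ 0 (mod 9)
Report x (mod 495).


Moduli 11, 5, 9 are pairwise coprime; by CRT there is a unique solution modulo M = 11 · 5 · 9 = 495.
Solve pairwise, accumulating the modulus:
  Start with x ≡ 9 (mod 11).
  Combine with x ≡ 0 (mod 5): since gcd(11, 5) = 1, we get a unique residue mod 55.
    Write x = 9 + 11·t and substitute into x ≡ 0 (mod 5): 11·t ≡ 0 − 9 = -9 (mod 5).
    Reduce coefficients mod 5: 1·t ≡ 1 (mod 5).
    So t ≡ 1 (mod 5).
    Then x = 9 + 11·1 = 20, valid modulo lcm(11, 5) = 55: x ≡ 20 (mod 55).
  Combine with x ≡ 0 (mod 9): since gcd(55, 9) = 1, we get a unique residue mod 495.
    Write x = 20 + 55·t and substitute into x ≡ 0 (mod 9): 55·t ≡ 0 − 20 = -20 (mod 9).
    Reduce coefficients mod 9: 1·t ≡ 7 (mod 9).
    So t ≡ 7 (mod 9).
    Then x = 20 + 55·7 = 405, valid modulo lcm(55, 9) = 495: x ≡ 405 (mod 495).
Verify: 405 mod 11 = 9 ✓, 405 mod 5 = 0 ✓, 405 mod 9 = 0 ✓.

x ≡ 405 (mod 495).


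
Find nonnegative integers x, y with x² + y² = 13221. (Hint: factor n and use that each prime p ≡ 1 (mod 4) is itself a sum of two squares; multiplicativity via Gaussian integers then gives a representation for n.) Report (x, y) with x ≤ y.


Step 1: Factor n = 13221 = 3^2 · 13 · 113.
Step 2: Check the mod-4 condition on each prime factor: 3 ≡ 3 (mod 4), exponent 2 (must be even); 13 ≡ 1 (mod 4), exponent 1; 113 ≡ 1 (mod 4), exponent 1.
All primes ≡ 3 (mod 4) appear to even exponent (or don't appear), so by the two-squares theorem n IS expressible as a sum of two squares.
Step 3: Build a representation. Group n = k² · m with k = 3 and m = 13 · 113 = 1469 (a product of primes ≡ 1 (mod 4)); a representation of m scales to one of n via (k·x)² + (k·y)² = k²(x² + y²). Each prime p ≡ 1 (mod 4) is itself a sum of two squares; find a² by testing p − a² for a perfect square:
  13: 13 − 1² = 12, 13 − 2² = 9 = 3² ⇒ 13 = 2² + 3².
  113: 113 − 1² = 112, 113 − 2² = 109, 113 − 3² = 104, 113 − 4² = 97, 113 − 5² = 88, 113 − 6² = 77, 113 − 7² = 64 = 8² ⇒ 113 = 7² + 8².
  Combine using the Brahmagupta–Fibonacci identity (a² + b²)(c² + d²) = (ac − bd)² + (ad + bc)² = (ac + bd)² + (ad − bc)²:
  13 · 113 = 1469: from (2² + 3²)(7² + 8²), take (2·7 − 3·8, 2·8 + 3·7) = (14 − 24, 16 + 21) = (-10, 37); dropping signs (only squares matter) gives (10, 37); check 10² + 37² = 100 + 1369 = 1469 ✓.
  Scale by k = 3: (3·10, 3·37) = (30, 111).
Step 4: Order so x ≤ y and verify: 30² + 111² = 900 + 12321 = 13221 = n. ✓

n = 13221 = 30² + 111² (one valid representation with x ≤ y).


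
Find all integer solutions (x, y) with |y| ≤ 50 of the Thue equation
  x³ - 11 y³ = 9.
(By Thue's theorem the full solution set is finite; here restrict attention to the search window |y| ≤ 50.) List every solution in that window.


The equation is x³ - 11y³ = 9. For fixed y, x³ = 11·y³ + 9, so a solution requires the RHS to be a perfect cube.
Strategy: iterate y from -50 to 50, compute RHS = 11·y³ + 9, and check whether it is a (positive or negative) perfect cube.
Check small values of y:
  y = 0: RHS = 9 is not a perfect cube.
  y = 1: RHS = 20 is not a perfect cube.
  y = -1: RHS = -2 is not a perfect cube.
  y = 2: RHS = 97 is not a perfect cube.
  y = -2: RHS = -79 is not a perfect cube.
  y = 3: RHS = 306 is not a perfect cube.
  y = -3: RHS = -288 is not a perfect cube.
Continuing the search up to |y| = 50 finds no solutions either.
No (x, y) in the scanned range satisfies the equation.

No integer solutions with |y| ≤ 50.


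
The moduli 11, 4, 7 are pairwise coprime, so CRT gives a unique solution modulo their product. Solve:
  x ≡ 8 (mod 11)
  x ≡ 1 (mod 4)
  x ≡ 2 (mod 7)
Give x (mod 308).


Moduli 11, 4, 7 are pairwise coprime; by CRT there is a unique solution modulo M = 11 · 4 · 7 = 308.
Solve pairwise, accumulating the modulus:
  Start with x ≡ 8 (mod 11).
  Combine with x ≡ 1 (mod 4): since gcd(11, 4) = 1, we get a unique residue mod 44.
    Write x = 8 + 11·t and substitute into x ≡ 1 (mod 4): 11·t ≡ 1 − 8 = -7 (mod 4).
    Reduce coefficients mod 4: 3·t ≡ 1 (mod 4).
    The inverse of 3 mod 4 is 3 (since 3·3 = 9 = 2·4 + 1), so t ≡ 3·1 = 3 ≡ 3 (mod 4).
    Then x = 8 + 11·3 = 41, valid modulo lcm(11, 4) = 44: x ≡ 41 (mod 44).
  Combine with x ≡ 2 (mod 7): since gcd(44, 7) = 1, we get a unique residue mod 308.
    Write x = 41 + 44·t and substitute into x ≡ 2 (mod 7): 44·t ≡ 2 − 41 = -39 (mod 7).
    Reduce coefficients mod 7: 2·t ≡ 3 (mod 7).
    The inverse of 2 mod 7 is 4 (since 2·4 = 8 = 1·7 + 1), so t ≡ 4·3 = 12 ≡ 5 (mod 7).
    Then x = 41 + 44·5 = 261, valid modulo lcm(44, 7) = 308: x ≡ 261 (mod 308).
Verify: 261 mod 11 = 8 ✓, 261 mod 4 = 1 ✓, 261 mod 7 = 2 ✓.

x ≡ 261 (mod 308).


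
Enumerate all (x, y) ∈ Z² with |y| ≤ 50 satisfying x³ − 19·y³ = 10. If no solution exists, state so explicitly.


The equation is x³ - 19y³ = 10. For fixed y, x³ = 19·y³ + 10, so a solution requires the RHS to be a perfect cube.
Strategy: iterate y from -50 to 50, compute RHS = 19·y³ + 10, and check whether it is a (positive or negative) perfect cube.
Check small values of y:
  y = 0: RHS = 10 is not a perfect cube.
  y = 1: RHS = 29 is not a perfect cube.
  y = -1: RHS = -9 is not a perfect cube.
  y = 2: RHS = 162 is not a perfect cube.
  y = -2: RHS = -142 is not a perfect cube.
  y = 3: RHS = 523 is not a perfect cube.
  y = -3: RHS = -503 is not a perfect cube.
Continuing the search up to |y| = 50 finds no solutions either.
No (x, y) in the scanned range satisfies the equation.

No integer solutions with |y| ≤ 50.


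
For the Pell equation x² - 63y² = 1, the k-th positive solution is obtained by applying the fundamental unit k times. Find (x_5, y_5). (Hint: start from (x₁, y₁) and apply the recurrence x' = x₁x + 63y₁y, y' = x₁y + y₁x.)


Step 1: Find the fundamental solution (x₁, y₁) of x² - 63y² = 1.
  Expand √63 as a continued fraction. a₀ = ⌊√63⌋ = 7; iterate m_{k+1} = d_k·a_k − m_k, d_{k+1} = (63 − m_{k+1}²)/d_k, a_{k+1} = ⌊(a₀ + m_{k+1})/d_{k+1}⌋ (starting m₀ = 0, d₀ = 1), with convergents p_k = a_k·p_{k-1} + p_{k-2}, q_k = a_k·q_{k-1} + q_{k-2} (p₋₁ = 1, q₋₁ = 0):
  k = 0: a₀ = 7; p₀/q₀ = 7/1; p₀² − 63·q₀² = 49 − 63 = -14.
  k = 1: m = 7, d = 14, a = ⌊(7 + 7)/14⌋ = 1; p/q = (1·7 + 1)/(1·1 + 0) = 8/1; p² − 63·q² = 64 − 63 = 1.
  The first convergent with p² − 63·q² = 1 gives the fundamental solution (x₁, y₁) = (8, 1).
Step 2: Apply the recurrence (x_{n+1}, y_{n+1}) = (x₁x_n + 63y₁y_n, x₁y_n + y₁x_n) repeatedly.
  From (x_1, y_1) = (8, 1): x_2 = 8·8 + 63·1·1 = 127; y_2 = 8·1 + 1·8 = 16.
  From (x_2, y_2) = (127, 16): x_3 = 8·127 + 63·1·16 = 2024; y_3 = 8·16 + 1·127 = 255.
  From (x_3, y_3) = (2024, 255): x_4 = 8·2024 + 63·1·255 = 32257; y_4 = 8·255 + 1·2024 = 4064.
  From (x_4, y_4) = (32257, 4064): x_5 = 8·32257 + 63·1·4064 = 514088; y_5 = 8·4064 + 1·32257 = 64769.
Step 3: Verify x_5² - 63·y_5² = 264286471744 - 264286471743 = 1 (should be 1). ✓

(x_1, y_1) = (8, 1); (x_5, y_5) = (514088, 64769).


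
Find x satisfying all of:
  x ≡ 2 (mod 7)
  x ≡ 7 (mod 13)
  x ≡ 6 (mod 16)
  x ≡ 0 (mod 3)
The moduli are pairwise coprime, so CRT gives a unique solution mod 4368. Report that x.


Product of moduli M = 7 · 13 · 16 · 3 = 4368.
Merge one congruence at a time:
  Start: x ≡ 2 (mod 7).
  Combine with x ≡ 7 (mod 13); new modulus lcm = 91.
    Write x = 2 + 7·t and substitute into x ≡ 7 (mod 13): 7·t ≡ 7 − 2 = 5 (mod 13).
    The inverse of 7 mod 13 is 2 (since 7·2 = 14 = 1·13 + 1), so t ≡ 2·5 = 10 ≡ 10 (mod 13).
    Then x = 2 + 7·10 = 72, valid modulo lcm(7, 13) = 91: x ≡ 72 (mod 91).
  Combine with x ≡ 6 (mod 16); new modulus lcm = 1456.
    Write x = 72 + 91·t and substitute into x ≡ 6 (mod 16): 91·t ≡ 6 − 72 = -66 (mod 16).
    Reduce coefficients mod 16: 11·t ≡ 14 (mod 16).
    The inverse of 11 mod 16 is 3 (since 11·3 = 33 = 2·16 + 1), so t ≡ 3·14 = 42 ≡ 10 (mod 16).
    Then x = 72 + 91·10 = 982, valid modulo lcm(91, 16) = 1456: x ≡ 982 (mod 1456).
  Combine with x ≡ 0 (mod 3); new modulus lcm = 4368.
    Write x = 982 + 1456·t and substitute into x ≡ 0 (mod 3): 1456·t ≡ 0 − 982 = -982 (mod 3).
    Reduce coefficients mod 3: 1·t ≡ 2 (mod 3).
    So t ≡ 2 (mod 3).
    Then x = 982 + 1456·2 = 3894, valid modulo lcm(1456, 3) = 4368: x ≡ 3894 (mod 4368).
Verify against each original: 3894 mod 7 = 2, 3894 mod 13 = 7, 3894 mod 16 = 6, 3894 mod 3 = 0.

x ≡ 3894 (mod 4368).


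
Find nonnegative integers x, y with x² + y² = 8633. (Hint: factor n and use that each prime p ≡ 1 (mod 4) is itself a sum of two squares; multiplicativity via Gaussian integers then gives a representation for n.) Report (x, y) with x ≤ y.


Step 1: Factor n = 8633 = 89 · 97.
Step 2: Check the mod-4 condition on each prime factor: 89 ≡ 1 (mod 4), exponent 1; 97 ≡ 1 (mod 4), exponent 1.
All primes ≡ 3 (mod 4) appear to even exponent (or don't appear), so by the two-squares theorem n IS expressible as a sum of two squares.
Step 3: Build a representation. Here n = 89 · 97 is a product of primes ≡ 1 (mod 4). Each prime p ≡ 1 (mod 4) is itself a sum of two squares; find a² by testing p − a² for a perfect square:
  89: 89 − 1² = 88, 89 − 2² = 85, 89 − 3² = 80, 89 − 4² = 73, 89 − 5² = 64 = 8² ⇒ 89 = 5² + 8².
  97: 97 − 1² = 96, 97 − 2² = 93, 97 − 3² = 88, 97 − 4² = 81 = 9² ⇒ 97 = 4² + 9².
  Combine using the Brahmagupta–Fibonacci identity (a² + b²)(c² + d²) = (ac − bd)² + (ad + bc)² = (ac + bd)² + (ad − bc)²:
  89 · 97 = 8633: from (5² + 8²)(4² + 9²), take (5·4 − 8·9, 5·9 + 8·4) = (20 − 72, 45 + 32) = (-52, 77); dropping signs (only squares matter) gives (52, 77); check 52² + 77² = 2704 + 5929 = 8633 ✓.
Step 4: Order so x ≤ y and verify: 52² + 77² = 2704 + 5929 = 8633 = n. ✓

n = 8633 = 52² + 77² (one valid representation with x ≤ y).


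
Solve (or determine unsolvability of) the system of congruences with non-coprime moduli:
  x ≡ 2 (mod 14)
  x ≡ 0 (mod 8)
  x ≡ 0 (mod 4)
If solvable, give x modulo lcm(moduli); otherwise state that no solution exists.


Moduli 14, 8, 4 are not pairwise coprime, so CRT works modulo lcm(m_i) when all pairwise compatibility conditions hold.
Pairwise compatibility: gcd(m_i, m_j) must divide a_i - a_j for every pair.
Merge one congruence at a time:
  Start: x ≡ 2 (mod 14).
  Combine with x ≡ 0 (mod 8): gcd(14, 8) = 2; 0 - 2 = -2, which IS divisible by 2, so compatible.
    Write x = 2 + 14·t and substitute into x ≡ 0 (mod 8): 14·t ≡ 0 − 2 = -2 (mod 8).
    Divide the congruence (and modulus) by g = 2: 7·t ≡ -1 (mod 4).
    Reduce coefficients mod 4: 3·t ≡ 3 (mod 4).
    The inverse of 3 mod 4 is 3 (since 3·3 = 9 = 2·4 + 1), so t ≡ 3·3 = 9 ≡ 1 (mod 4).
    Then x = 2 + 14·1 = 16, valid modulo lcm(14, 8) = 56: x ≡ 16 (mod 56).
  Combine with x ≡ 0 (mod 4): gcd(56, 4) = 4; 0 - 16 = -16, which IS divisible by 4, so compatible.
    Write x = 16 + 56·t and substitute into x ≡ 0 (mod 4): 56·t ≡ 0 − 16 = -16 (mod 4).
    Divide the congruence (and modulus) by g = 4: 14·t ≡ -4 (mod 1).
    Modulo 1 every t works; take t = 0.
    Then x = 16 + 56·0 = 16, valid modulo lcm(56, 4) = 56: x ≡ 16 (mod 56).
Verify: 16 mod 14 = 2, 16 mod 8 = 0, 16 mod 4 = 0.

x ≡ 16 (mod 56).
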